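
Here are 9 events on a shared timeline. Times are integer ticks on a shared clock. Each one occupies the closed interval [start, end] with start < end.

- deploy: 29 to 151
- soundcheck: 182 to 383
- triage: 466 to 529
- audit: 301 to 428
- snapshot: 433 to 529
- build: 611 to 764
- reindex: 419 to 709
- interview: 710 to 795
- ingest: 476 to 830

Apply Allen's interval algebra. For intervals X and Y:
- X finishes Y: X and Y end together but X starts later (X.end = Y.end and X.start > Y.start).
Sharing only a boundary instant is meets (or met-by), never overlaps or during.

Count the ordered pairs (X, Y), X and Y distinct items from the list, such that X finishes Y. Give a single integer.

1

Checking all 72 ordered pairs for relation 'finishes'; matching pairs in alphabetical order:
(triage, snapshot): triage finishes snapshot ✓
Count: 1.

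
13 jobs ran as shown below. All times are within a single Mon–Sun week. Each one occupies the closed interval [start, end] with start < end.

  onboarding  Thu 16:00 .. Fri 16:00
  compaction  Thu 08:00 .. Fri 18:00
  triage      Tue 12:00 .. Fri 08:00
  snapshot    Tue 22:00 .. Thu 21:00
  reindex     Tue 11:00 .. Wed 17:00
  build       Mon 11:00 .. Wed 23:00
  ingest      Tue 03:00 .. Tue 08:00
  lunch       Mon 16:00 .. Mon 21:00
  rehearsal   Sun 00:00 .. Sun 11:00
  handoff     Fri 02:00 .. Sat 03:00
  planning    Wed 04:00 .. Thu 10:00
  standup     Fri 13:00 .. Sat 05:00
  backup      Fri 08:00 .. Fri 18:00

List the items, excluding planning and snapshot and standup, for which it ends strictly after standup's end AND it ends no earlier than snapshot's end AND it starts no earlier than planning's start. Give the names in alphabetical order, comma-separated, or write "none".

Conditions: its end is strictly after standup's end (X.end > Sat 05:00) AND its end is no earlier than snapshot's end (X.end >= Thu 21:00) AND its start is no earlier than planning's start (X.start >= Wed 04:00).
backup: end Fri 18:00 > Sat 05:00? ✗; end Fri 18:00 >= Thu 21:00? ✓; start Fri 08:00 >= Wed 04:00? ✓ → no.
build: end Wed 23:00 > Sat 05:00? ✗; end Wed 23:00 >= Thu 21:00? ✗; start Mon 11:00 >= Wed 04:00? ✗ → no.
compaction: end Fri 18:00 > Sat 05:00? ✗; end Fri 18:00 >= Thu 21:00? ✓; start Thu 08:00 >= Wed 04:00? ✓ → no.
handoff: end Sat 03:00 > Sat 05:00? ✗; end Sat 03:00 >= Thu 21:00? ✓; start Fri 02:00 >= Wed 04:00? ✓ → no.
ingest: end Tue 08:00 > Sat 05:00? ✗; end Tue 08:00 >= Thu 21:00? ✗; start Tue 03:00 >= Wed 04:00? ✗ → no.
lunch: end Mon 21:00 > Sat 05:00? ✗; end Mon 21:00 >= Thu 21:00? ✗; start Mon 16:00 >= Wed 04:00? ✗ → no.
onboarding: end Fri 16:00 > Sat 05:00? ✗; end Fri 16:00 >= Thu 21:00? ✓; start Thu 16:00 >= Wed 04:00? ✓ → no.
rehearsal: end Sun 11:00 > Sat 05:00? ✓; end Sun 11:00 >= Thu 21:00? ✓; start Sun 00:00 >= Wed 04:00? ✓ → yes.
reindex: end Wed 17:00 > Sat 05:00? ✗; end Wed 17:00 >= Thu 21:00? ✗; start Tue 11:00 >= Wed 04:00? ✗ → no.
triage: end Fri 08:00 > Sat 05:00? ✗; end Fri 08:00 >= Thu 21:00? ✓; start Tue 12:00 >= Wed 04:00? ✗ → no.
Result: rehearsal.

rehearsal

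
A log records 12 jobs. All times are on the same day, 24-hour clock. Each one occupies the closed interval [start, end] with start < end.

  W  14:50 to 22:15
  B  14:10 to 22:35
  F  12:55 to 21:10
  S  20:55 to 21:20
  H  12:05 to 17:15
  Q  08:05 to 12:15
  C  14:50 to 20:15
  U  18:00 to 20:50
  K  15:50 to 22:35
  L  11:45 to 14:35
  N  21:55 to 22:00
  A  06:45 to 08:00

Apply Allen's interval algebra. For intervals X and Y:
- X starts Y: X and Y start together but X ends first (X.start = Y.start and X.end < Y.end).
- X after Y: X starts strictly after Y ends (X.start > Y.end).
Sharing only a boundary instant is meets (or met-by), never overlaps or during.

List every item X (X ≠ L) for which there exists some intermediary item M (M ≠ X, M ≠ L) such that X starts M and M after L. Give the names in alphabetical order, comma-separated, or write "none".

Target L = [11:45, 14:35].
Intermediaries M with M after L: C, K, N, S, U, W.
Via C — items with X starts C: none.
Via K — items with X starts K: none.
Via N — items with X starts N: none.
Via S — items with X starts S: none.
Via U — items with X starts U: none.
Via W — items with X starts W: C.
Union: C.

C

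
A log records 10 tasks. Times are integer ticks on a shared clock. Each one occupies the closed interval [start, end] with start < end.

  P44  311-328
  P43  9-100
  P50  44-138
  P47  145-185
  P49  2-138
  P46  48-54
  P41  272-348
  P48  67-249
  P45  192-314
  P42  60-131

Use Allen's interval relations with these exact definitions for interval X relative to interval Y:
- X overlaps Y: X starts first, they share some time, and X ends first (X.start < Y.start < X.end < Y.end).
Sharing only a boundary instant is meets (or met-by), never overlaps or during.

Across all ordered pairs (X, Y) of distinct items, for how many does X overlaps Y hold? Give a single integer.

9

Checking all 90 ordered pairs for relation 'overlaps'; matching pairs in alphabetical order:
(P42, P48): P42 overlaps P48 ✓
(P43, P42): P43 overlaps P42 ✓
(P43, P48): P43 overlaps P48 ✓
(P43, P50): P43 overlaps P50 ✓
(P45, P41): P45 overlaps P41 ✓
(P45, P44): P45 overlaps P44 ✓
(P48, P45): P48 overlaps P45 ✓
(P49, P48): P49 overlaps P48 ✓
(P50, P48): P50 overlaps P48 ✓
Count: 9.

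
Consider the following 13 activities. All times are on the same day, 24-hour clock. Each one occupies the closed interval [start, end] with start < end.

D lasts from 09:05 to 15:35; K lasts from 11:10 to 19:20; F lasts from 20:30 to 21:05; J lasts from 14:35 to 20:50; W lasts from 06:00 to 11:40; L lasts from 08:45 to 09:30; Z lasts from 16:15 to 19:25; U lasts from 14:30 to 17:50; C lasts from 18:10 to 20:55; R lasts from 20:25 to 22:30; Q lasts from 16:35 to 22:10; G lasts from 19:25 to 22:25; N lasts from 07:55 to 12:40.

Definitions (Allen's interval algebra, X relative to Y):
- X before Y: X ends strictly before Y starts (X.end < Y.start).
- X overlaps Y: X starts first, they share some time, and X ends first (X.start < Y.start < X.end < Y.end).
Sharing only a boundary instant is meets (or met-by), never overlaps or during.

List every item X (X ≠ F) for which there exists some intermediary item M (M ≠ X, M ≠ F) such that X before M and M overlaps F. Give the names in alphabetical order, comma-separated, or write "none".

D, L, N, U, W

Target F = [20:30, 21:05].
Intermediaries M with M overlaps F: C, J.
Via C — items with X before C: D, L, N, U, W.
Via J — items with X before J: L, N, W.
Union: D, L, N, U, W.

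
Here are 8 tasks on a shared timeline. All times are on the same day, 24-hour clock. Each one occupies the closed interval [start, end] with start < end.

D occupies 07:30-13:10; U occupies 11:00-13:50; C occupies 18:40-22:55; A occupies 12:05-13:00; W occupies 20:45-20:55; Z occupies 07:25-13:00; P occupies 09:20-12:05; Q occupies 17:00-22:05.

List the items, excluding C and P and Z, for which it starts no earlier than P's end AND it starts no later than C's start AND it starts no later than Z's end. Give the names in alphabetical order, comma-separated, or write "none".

Conditions: its start is no earlier than P's end (X.start >= 12:05) AND its start is no later than C's start (X.start <= 18:40) AND its start is no later than Z's end (X.start <= 13:00).
A: start 12:05 >= 12:05? ✓; start 12:05 <= 18:40? ✓; start 12:05 <= 13:00? ✓ → yes.
D: start 07:30 >= 12:05? ✗; start 07:30 <= 18:40? ✓; start 07:30 <= 13:00? ✓ → no.
Q: start 17:00 >= 12:05? ✓; start 17:00 <= 18:40? ✓; start 17:00 <= 13:00? ✗ → no.
U: start 11:00 >= 12:05? ✗; start 11:00 <= 18:40? ✓; start 11:00 <= 13:00? ✓ → no.
W: start 20:45 >= 12:05? ✓; start 20:45 <= 18:40? ✗; start 20:45 <= 13:00? ✗ → no.
Result: A.

A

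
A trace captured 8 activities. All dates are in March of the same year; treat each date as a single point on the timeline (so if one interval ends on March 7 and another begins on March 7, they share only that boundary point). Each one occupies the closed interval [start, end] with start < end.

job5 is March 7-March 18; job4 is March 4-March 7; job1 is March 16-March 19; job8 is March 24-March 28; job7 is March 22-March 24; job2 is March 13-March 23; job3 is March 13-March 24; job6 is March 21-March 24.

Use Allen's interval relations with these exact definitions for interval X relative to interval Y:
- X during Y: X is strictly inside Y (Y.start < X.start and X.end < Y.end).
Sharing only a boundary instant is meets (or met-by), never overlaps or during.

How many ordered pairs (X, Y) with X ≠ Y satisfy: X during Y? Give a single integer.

2

Checking all 56 ordered pairs for relation 'during'; matching pairs in alphabetical order:
(job1, job2): job1 during job2 ✓
(job1, job3): job1 during job3 ✓
Count: 2.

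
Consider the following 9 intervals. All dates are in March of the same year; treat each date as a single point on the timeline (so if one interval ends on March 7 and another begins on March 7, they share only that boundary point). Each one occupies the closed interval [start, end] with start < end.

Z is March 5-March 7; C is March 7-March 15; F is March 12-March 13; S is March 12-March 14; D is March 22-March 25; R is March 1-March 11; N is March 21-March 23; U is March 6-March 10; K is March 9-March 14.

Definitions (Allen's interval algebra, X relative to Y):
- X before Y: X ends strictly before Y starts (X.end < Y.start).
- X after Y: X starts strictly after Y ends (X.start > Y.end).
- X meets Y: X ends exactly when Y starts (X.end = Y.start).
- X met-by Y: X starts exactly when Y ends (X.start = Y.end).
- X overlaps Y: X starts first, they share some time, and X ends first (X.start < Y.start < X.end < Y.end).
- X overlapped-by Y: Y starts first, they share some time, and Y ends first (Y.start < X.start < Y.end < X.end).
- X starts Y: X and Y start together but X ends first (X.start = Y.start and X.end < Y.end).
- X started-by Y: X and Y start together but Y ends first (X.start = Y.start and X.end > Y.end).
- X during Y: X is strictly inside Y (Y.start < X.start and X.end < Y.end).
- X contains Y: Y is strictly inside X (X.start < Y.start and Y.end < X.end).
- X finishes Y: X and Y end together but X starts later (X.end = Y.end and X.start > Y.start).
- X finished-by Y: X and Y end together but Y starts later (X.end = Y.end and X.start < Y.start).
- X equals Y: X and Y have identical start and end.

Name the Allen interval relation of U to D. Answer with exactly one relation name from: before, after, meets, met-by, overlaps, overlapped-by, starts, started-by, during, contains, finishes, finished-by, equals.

before

U = [March 6, March 10]; D = [March 22, March 25].
Compare endpoints: U.start < D.start, U.start < D.end, U.end < D.start, U.end < D.end.
That pattern is 'before'.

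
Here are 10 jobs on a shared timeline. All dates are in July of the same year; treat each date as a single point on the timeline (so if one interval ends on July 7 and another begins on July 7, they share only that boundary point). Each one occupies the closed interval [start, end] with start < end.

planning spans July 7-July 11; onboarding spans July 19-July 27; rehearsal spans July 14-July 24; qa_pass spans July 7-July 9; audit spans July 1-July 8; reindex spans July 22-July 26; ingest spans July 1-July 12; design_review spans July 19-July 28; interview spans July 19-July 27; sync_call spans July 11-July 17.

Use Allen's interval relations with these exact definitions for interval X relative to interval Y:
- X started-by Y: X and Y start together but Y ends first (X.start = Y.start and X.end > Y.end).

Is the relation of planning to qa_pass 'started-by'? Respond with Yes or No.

Yes

planning = [July 7, July 11], qa_pass = [July 7, July 9].
Actual relation of planning to qa_pass: started-by.
Asked whether 'started-by' holds → Yes.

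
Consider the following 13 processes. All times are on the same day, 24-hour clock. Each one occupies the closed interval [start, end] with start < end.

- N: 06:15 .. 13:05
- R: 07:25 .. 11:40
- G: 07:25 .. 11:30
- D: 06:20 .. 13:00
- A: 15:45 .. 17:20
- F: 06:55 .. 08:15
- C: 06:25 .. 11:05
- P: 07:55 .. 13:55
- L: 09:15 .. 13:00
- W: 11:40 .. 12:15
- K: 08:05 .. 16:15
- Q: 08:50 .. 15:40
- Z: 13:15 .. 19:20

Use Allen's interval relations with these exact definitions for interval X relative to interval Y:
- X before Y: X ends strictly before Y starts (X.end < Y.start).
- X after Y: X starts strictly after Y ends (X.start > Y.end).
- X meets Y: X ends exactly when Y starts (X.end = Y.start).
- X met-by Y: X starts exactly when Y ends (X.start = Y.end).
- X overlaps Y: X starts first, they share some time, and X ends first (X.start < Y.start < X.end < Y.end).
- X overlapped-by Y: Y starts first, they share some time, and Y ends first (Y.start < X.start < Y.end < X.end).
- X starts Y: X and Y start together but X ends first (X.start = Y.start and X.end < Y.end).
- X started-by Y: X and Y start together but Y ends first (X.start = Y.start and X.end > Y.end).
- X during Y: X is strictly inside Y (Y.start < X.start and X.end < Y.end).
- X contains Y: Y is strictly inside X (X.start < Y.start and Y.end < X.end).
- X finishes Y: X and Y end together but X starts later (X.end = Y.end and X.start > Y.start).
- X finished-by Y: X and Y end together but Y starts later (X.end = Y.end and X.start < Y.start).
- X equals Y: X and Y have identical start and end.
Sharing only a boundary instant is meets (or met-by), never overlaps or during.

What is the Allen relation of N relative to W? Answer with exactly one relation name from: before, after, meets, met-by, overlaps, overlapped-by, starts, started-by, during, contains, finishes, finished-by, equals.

contains

N = [06:15, 13:05]; W = [11:40, 12:15].
Compare endpoints: N.start < W.start, N.start < W.end, N.end > W.start, N.end > W.end.
That pattern is 'contains'.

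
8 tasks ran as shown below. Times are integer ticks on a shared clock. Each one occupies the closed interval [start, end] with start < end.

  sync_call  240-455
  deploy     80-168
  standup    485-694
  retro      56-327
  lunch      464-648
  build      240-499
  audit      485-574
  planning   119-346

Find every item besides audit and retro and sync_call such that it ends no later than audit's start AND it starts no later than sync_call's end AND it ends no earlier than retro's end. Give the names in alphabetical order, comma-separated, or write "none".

planning

Conditions: its end is no later than audit's start (X.end <= 485) AND its start is no later than sync_call's end (X.start <= 455) AND its end is no earlier than retro's end (X.end >= 327).
build: end 499 <= 485? ✗; start 240 <= 455? ✓; end 499 >= 327? ✓ → no.
deploy: end 168 <= 485? ✓; start 80 <= 455? ✓; end 168 >= 327? ✗ → no.
lunch: end 648 <= 485? ✗; start 464 <= 455? ✗; end 648 >= 327? ✓ → no.
planning: end 346 <= 485? ✓; start 119 <= 455? ✓; end 346 >= 327? ✓ → yes.
standup: end 694 <= 485? ✗; start 485 <= 455? ✗; end 694 >= 327? ✓ → no.
Result: planning.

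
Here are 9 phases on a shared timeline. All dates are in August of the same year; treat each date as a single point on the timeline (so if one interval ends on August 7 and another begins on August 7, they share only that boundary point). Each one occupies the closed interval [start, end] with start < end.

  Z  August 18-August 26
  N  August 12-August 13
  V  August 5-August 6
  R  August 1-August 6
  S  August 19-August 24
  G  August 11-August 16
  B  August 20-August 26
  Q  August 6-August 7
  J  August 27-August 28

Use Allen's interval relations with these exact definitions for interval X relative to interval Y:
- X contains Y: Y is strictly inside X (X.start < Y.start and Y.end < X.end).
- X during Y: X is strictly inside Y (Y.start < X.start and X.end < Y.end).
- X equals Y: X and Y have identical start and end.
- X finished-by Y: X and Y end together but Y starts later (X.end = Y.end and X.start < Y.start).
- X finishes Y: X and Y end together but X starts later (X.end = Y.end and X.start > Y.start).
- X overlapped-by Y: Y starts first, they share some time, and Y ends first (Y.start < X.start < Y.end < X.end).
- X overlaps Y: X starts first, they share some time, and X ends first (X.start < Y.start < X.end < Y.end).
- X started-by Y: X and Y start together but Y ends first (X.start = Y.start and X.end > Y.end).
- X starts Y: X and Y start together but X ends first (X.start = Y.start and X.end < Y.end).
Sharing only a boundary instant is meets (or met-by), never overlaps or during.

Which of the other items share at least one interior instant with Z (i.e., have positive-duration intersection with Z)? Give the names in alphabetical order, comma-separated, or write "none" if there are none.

Target Z = [August 18, August 26].
B [August 20, August 26] → finishes → yes.
G [August 11, August 16] → before → no.
J [August 27, August 28] → after → no.
N [August 12, August 13] → before → no.
Q [August 6, August 7] → before → no.
R [August 1, August 6] → before → no.
S [August 19, August 24] → during → yes.
V [August 5, August 6] → before → no.
Result: B, S.

B, S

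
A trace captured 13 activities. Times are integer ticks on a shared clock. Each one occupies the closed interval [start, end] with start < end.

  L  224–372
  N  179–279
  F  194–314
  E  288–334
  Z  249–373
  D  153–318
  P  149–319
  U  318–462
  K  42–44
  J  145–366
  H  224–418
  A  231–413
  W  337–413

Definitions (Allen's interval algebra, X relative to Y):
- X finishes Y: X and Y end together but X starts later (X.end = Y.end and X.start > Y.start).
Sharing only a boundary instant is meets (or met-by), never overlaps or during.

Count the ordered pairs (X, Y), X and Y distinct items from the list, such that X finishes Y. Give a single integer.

Checking all 156 ordered pairs for relation 'finishes'; matching pairs in alphabetical order:
(W, A): W finishes A ✓
Count: 1.

1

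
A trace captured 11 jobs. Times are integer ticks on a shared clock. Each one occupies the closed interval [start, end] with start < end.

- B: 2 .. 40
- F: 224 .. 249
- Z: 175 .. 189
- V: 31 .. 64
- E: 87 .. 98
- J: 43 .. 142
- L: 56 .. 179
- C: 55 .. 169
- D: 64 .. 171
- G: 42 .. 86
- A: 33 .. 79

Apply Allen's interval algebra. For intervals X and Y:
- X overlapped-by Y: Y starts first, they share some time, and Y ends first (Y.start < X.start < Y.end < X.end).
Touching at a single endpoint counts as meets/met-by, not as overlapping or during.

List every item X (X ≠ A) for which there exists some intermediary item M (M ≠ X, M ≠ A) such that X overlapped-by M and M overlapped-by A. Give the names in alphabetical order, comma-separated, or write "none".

C, D, J, L, Z

Target A = [33, 79].
Intermediaries M with M overlapped-by A: C, D, G, J, L.
Via C — items with X overlapped-by C: D, L.
Via D — items with X overlapped-by D: none.
Via G — items with X overlapped-by G: C, D, J, L.
Via J — items with X overlapped-by J: C, D, L.
Via L — items with X overlapped-by L: Z.
Union: C, D, J, L, Z.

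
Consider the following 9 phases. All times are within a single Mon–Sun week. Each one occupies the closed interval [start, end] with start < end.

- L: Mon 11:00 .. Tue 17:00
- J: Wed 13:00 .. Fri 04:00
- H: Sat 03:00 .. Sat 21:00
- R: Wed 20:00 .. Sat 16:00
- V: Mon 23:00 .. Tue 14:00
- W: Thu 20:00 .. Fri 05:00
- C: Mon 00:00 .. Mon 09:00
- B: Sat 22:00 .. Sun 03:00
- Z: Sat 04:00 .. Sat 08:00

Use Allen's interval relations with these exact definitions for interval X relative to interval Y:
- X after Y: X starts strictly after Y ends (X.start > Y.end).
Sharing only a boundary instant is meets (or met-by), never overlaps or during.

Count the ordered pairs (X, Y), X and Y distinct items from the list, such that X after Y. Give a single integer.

29

Checking all 72 ordered pairs for relation 'after'; matching pairs in alphabetical order:
(B, C): B after C ✓
(B, H): B after H ✓
(B, J): B after J ✓
(B, L): B after L ✓
(B, R): B after R ✓
(B, V): B after V ✓
(B, W): B after W ✓
(B, Z): B after Z ✓
(H, C): H after C ✓
(H, J): H after J ✓
(H, L): H after L ✓
(H, V): H after V ✓
(H, W): H after W ✓
(J, C): J after C ✓
(J, L): J after L ✓
(J, V): J after V ✓
(L, C): L after C ✓
(R, C): R after C ✓
(R, L): R after L ✓
(R, V): R after V ✓
(V, C): V after C ✓
(W, C): W after C ✓
(W, L): W after L ✓
(W, V): W after V ✓
... plus 5 further pairs not listed.
Count: 29.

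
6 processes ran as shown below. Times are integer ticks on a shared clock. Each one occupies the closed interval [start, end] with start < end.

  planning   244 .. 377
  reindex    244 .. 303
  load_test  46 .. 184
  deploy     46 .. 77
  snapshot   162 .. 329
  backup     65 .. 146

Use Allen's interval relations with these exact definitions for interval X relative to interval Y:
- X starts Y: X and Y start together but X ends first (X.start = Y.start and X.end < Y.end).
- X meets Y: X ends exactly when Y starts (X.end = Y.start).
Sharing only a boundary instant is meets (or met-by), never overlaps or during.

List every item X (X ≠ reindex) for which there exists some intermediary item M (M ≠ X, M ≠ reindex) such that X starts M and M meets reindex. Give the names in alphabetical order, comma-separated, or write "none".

Target reindex = [244, 303].
Intermediaries M with M meets reindex: none.
Union: none.

none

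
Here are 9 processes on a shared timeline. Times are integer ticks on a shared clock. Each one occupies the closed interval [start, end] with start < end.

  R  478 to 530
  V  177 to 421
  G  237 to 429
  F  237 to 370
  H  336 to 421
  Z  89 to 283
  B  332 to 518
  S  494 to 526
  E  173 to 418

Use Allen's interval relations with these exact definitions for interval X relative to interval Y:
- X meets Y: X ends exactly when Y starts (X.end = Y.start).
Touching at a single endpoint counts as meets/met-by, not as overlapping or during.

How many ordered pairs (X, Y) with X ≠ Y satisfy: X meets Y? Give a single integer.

Checking all 72 ordered pairs for relation 'meets'; matching pairs in alphabetical order:
No pair satisfies it.
Count: 0.

0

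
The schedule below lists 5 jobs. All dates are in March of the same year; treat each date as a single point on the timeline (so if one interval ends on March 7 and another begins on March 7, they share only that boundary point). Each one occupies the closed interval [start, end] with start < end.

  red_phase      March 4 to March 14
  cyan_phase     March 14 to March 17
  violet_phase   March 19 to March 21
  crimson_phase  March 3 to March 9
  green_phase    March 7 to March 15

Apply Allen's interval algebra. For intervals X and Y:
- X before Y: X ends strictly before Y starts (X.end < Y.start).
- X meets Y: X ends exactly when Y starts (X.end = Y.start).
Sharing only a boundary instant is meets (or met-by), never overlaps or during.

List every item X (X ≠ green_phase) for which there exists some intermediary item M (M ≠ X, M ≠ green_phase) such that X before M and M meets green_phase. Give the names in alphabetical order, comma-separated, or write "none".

none

Target green_phase = [March 7, March 15].
Intermediaries M with M meets green_phase: none.
Union: none.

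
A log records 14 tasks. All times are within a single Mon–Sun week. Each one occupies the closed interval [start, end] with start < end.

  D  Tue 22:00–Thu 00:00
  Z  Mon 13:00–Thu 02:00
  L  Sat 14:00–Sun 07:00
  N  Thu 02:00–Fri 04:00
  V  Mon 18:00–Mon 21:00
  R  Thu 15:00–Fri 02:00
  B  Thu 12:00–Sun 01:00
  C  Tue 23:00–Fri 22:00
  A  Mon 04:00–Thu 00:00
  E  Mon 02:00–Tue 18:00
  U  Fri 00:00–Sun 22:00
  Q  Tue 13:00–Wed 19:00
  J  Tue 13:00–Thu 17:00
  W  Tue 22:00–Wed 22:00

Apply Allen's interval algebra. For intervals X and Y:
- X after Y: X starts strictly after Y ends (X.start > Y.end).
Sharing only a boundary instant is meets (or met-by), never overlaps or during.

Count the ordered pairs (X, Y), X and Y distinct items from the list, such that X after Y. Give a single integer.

Checking all 182 ordered pairs for relation 'after'; matching pairs in alphabetical order:
(B, A): B after A ✓
(B, D): B after D ✓
(B, E): B after E ✓
(B, Q): B after Q ✓
(B, V): B after V ✓
(B, W): B after W ✓
(B, Z): B after Z ✓
(C, E): C after E ✓
(C, V): C after V ✓
(D, E): D after E ✓
(D, V): D after V ✓
(J, V): J after V ✓
(L, A): L after A ✓
(L, C): L after C ✓
(L, D): L after D ✓
(L, E): L after E ✓
(L, J): L after J ✓
(L, N): L after N ✓
(L, Q): L after Q ✓
(L, R): L after R ✓
(L, V): L after V ✓
(L, W): L after W ✓
(L, Z): L after Z ✓
(N, A): N after A ✓
... plus 23 further pairs not listed.
Count: 47.

47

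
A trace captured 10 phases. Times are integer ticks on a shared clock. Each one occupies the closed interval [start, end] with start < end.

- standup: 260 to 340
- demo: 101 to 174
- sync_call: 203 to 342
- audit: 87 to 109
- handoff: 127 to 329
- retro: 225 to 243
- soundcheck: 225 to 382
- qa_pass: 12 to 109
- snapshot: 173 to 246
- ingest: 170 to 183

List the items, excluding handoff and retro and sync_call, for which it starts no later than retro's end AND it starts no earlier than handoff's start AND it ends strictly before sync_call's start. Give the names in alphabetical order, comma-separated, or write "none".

Conditions: its start is no later than retro's end (X.start <= 243) AND its start is no earlier than handoff's start (X.start >= 127) AND its end is strictly before sync_call's start (X.end < 203).
audit: start 87 <= 243? ✓; start 87 >= 127? ✗; end 109 < 203? ✓ → no.
demo: start 101 <= 243? ✓; start 101 >= 127? ✗; end 174 < 203? ✓ → no.
ingest: start 170 <= 243? ✓; start 170 >= 127? ✓; end 183 < 203? ✓ → yes.
qa_pass: start 12 <= 243? ✓; start 12 >= 127? ✗; end 109 < 203? ✓ → no.
snapshot: start 173 <= 243? ✓; start 173 >= 127? ✓; end 246 < 203? ✗ → no.
soundcheck: start 225 <= 243? ✓; start 225 >= 127? ✓; end 382 < 203? ✗ → no.
standup: start 260 <= 243? ✗; start 260 >= 127? ✓; end 340 < 203? ✗ → no.
Result: ingest.

ingest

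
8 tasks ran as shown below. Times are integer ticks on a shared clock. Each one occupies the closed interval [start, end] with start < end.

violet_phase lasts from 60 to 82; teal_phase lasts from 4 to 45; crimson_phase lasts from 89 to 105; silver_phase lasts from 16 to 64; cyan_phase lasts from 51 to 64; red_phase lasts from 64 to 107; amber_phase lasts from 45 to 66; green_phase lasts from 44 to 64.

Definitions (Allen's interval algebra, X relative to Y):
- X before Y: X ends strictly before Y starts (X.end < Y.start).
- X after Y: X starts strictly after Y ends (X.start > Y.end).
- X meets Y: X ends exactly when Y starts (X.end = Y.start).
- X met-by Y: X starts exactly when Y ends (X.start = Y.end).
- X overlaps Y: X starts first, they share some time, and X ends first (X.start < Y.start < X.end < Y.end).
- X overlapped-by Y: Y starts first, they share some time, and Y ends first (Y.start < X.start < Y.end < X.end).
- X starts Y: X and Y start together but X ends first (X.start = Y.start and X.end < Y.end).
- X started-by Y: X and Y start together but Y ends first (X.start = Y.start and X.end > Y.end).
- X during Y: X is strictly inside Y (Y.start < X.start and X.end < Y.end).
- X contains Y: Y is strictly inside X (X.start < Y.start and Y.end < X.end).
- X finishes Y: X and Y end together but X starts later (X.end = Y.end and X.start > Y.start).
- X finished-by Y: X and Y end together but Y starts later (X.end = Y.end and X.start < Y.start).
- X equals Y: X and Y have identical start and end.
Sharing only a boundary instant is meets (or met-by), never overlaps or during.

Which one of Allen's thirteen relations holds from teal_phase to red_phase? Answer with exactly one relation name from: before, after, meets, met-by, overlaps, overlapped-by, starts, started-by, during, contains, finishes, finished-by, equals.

before

teal_phase = [4, 45]; red_phase = [64, 107].
Compare endpoints: teal_phase.start < red_phase.start, teal_phase.start < red_phase.end, teal_phase.end < red_phase.start, teal_phase.end < red_phase.end.
That pattern is 'before'.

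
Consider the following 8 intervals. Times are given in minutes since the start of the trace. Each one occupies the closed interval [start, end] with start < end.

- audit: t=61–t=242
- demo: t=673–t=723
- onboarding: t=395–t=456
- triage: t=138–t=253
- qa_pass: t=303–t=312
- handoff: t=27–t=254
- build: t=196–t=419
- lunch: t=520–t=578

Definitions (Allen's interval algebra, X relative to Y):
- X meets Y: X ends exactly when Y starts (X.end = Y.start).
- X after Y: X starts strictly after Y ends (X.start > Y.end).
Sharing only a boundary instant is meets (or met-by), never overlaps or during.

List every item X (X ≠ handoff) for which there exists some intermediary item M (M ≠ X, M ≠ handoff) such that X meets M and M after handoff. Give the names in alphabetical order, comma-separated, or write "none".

Target handoff = [t=27, t=254].
Intermediaries M with M after handoff: demo, lunch, onboarding, qa_pass.
Via demo — items with X meets demo: none.
Via lunch — items with X meets lunch: none.
Via onboarding — items with X meets onboarding: none.
Via qa_pass — items with X meets qa_pass: none.
Union: none.

none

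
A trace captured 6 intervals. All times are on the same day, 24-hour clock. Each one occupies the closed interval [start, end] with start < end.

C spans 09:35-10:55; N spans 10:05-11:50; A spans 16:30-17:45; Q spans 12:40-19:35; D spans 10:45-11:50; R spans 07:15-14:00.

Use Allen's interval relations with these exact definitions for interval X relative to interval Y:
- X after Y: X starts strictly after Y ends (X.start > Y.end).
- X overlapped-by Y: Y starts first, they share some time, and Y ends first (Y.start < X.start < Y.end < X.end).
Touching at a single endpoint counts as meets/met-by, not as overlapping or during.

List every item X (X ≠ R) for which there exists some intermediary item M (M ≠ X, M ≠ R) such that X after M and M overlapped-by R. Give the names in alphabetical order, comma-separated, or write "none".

none

Target R = [07:15, 14:00].
Intermediaries M with M overlapped-by R: Q.
Via Q — items with X after Q: none.
Union: none.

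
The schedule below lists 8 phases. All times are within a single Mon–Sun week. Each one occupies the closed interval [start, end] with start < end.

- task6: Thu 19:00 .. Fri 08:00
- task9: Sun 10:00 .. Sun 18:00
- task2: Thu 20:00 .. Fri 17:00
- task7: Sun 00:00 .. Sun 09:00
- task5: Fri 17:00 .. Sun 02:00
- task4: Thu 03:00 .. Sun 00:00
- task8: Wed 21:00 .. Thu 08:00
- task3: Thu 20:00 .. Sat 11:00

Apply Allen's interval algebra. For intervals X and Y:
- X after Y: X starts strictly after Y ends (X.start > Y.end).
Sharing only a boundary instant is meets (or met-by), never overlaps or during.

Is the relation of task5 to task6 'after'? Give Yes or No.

task5 = [Fri 17:00, Sun 02:00], task6 = [Thu 19:00, Fri 08:00].
Actual relation of task5 to task6: after.
Asked whether 'after' holds → Yes.

Yes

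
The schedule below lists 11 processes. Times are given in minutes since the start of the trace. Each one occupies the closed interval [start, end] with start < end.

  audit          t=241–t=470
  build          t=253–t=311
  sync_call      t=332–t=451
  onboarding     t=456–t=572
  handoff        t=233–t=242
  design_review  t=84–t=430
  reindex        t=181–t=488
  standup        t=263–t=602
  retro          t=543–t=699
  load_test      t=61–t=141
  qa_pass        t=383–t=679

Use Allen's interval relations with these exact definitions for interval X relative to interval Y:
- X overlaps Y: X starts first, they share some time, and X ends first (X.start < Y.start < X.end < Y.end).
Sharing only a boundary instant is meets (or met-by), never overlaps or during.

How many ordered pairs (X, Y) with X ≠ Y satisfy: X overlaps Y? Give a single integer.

19

Checking all 110 ordered pairs for relation 'overlaps'; matching pairs in alphabetical order:
(audit, onboarding): audit overlaps onboarding ✓
(audit, qa_pass): audit overlaps qa_pass ✓
(audit, standup): audit overlaps standup ✓
(build, standup): build overlaps standup ✓
(design_review, audit): design_review overlaps audit ✓
(design_review, qa_pass): design_review overlaps qa_pass ✓
(design_review, reindex): design_review overlaps reindex ✓
(design_review, standup): design_review overlaps standup ✓
(design_review, sync_call): design_review overlaps sync_call ✓
(handoff, audit): handoff overlaps audit ✓
(load_test, design_review): load_test overlaps design_review ✓
(onboarding, retro): onboarding overlaps retro ✓
(qa_pass, retro): qa_pass overlaps retro ✓
(reindex, onboarding): reindex overlaps onboarding ✓
(reindex, qa_pass): reindex overlaps qa_pass ✓
(reindex, standup): reindex overlaps standup ✓
(standup, qa_pass): standup overlaps qa_pass ✓
(standup, retro): standup overlaps retro ✓
(sync_call, qa_pass): sync_call overlaps qa_pass ✓
Count: 19.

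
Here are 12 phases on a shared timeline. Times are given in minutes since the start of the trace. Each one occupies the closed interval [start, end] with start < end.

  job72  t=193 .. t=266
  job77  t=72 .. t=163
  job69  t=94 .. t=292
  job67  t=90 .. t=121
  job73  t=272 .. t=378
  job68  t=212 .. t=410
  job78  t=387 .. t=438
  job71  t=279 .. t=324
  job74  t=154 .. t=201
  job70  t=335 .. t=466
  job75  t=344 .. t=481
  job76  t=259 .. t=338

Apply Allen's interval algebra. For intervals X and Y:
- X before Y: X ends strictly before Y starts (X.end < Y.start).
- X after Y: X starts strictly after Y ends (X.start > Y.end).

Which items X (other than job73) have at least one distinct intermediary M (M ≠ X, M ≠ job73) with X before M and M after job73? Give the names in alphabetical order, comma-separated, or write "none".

job67, job69, job71, job72, job74, job76, job77

Target job73 = [t=272, t=378].
Intermediaries M with M after job73: job78.
Via job78 — items with X before job78: job67, job69, job71, job72, job74, job76, job77.
Union: job67, job69, job71, job72, job74, job76, job77.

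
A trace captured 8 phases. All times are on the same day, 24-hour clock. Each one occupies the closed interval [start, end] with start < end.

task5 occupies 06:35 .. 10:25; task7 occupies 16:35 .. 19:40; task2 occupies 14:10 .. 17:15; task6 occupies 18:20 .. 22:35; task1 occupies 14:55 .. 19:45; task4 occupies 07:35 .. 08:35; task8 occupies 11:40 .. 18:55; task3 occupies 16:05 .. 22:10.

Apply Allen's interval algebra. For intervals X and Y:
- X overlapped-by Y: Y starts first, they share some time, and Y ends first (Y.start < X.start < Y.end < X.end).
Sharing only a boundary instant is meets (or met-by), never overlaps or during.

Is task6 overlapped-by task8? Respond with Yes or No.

Yes

task6 = [18:20, 22:35], task8 = [11:40, 18:55].
Actual relation of task6 to task8: overlapped-by.
Asked whether 'overlapped-by' holds → Yes.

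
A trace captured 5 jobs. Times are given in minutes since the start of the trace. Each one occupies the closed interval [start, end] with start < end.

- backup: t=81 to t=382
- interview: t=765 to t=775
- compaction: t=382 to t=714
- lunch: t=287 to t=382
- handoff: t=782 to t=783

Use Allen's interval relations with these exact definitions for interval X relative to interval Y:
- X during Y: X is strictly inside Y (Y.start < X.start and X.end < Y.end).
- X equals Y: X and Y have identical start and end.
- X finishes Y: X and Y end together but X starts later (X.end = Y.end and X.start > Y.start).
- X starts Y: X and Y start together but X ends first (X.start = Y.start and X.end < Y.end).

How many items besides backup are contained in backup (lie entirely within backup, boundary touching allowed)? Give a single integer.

Target backup = [t=81, t=382].
compaction [t=382, t=714] → met-by → no.
handoff [t=782, t=783] → after → no.
interview [t=765, t=775] → after → no.
lunch [t=287, t=382] → finishes → counts.
Total: 1.

1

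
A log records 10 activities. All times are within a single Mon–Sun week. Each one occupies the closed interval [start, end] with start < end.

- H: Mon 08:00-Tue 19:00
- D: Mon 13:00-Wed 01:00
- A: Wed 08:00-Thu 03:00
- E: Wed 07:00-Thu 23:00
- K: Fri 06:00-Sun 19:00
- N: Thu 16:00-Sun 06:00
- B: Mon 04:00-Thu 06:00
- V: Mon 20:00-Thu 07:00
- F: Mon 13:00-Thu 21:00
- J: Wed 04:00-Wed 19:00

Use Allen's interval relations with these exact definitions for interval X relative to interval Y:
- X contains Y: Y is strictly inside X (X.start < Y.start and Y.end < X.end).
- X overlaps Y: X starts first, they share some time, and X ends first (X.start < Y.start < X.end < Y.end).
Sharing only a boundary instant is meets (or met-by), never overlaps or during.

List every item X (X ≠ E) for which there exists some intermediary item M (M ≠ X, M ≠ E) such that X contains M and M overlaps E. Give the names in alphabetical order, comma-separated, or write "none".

B, F, V

Target E = [Wed 07:00, Thu 23:00].
Intermediaries M with M overlaps E: B, F, J, V.
Via B — items with X contains B: none.
Via F — items with X contains F: none.
Via J — items with X contains J: B, F, V.
Via V — items with X contains V: F.
Union: B, F, V.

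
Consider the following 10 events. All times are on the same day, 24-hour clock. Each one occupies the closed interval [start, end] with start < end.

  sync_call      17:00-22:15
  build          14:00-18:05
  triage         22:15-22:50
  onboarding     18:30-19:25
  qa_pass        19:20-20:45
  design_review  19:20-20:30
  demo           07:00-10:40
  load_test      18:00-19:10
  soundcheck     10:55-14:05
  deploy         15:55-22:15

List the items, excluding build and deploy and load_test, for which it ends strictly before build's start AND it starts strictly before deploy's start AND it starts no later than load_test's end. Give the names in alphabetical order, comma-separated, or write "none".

demo

Conditions: its end is strictly before build's start (X.end < 14:00) AND its start is strictly before deploy's start (X.start < 15:55) AND its start is no later than load_test's end (X.start <= 19:10).
demo: end 10:40 < 14:00? ✓; start 07:00 < 15:55? ✓; start 07:00 <= 19:10? ✓ → yes.
design_review: end 20:30 < 14:00? ✗; start 19:20 < 15:55? ✗; start 19:20 <= 19:10? ✗ → no.
onboarding: end 19:25 < 14:00? ✗; start 18:30 < 15:55? ✗; start 18:30 <= 19:10? ✓ → no.
qa_pass: end 20:45 < 14:00? ✗; start 19:20 < 15:55? ✗; start 19:20 <= 19:10? ✗ → no.
soundcheck: end 14:05 < 14:00? ✗; start 10:55 < 15:55? ✓; start 10:55 <= 19:10? ✓ → no.
sync_call: end 22:15 < 14:00? ✗; start 17:00 < 15:55? ✗; start 17:00 <= 19:10? ✓ → no.
triage: end 22:50 < 14:00? ✗; start 22:15 < 15:55? ✗; start 22:15 <= 19:10? ✗ → no.
Result: demo.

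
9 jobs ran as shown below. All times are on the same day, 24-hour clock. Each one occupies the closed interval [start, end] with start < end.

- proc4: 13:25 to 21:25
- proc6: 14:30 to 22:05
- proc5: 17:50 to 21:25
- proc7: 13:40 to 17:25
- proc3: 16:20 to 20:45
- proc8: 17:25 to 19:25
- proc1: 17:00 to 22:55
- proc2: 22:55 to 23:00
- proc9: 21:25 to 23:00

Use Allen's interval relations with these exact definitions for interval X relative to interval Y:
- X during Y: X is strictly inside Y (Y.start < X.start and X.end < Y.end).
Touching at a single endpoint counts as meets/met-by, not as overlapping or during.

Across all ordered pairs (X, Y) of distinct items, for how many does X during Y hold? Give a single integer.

Checking all 72 ordered pairs for relation 'during'; matching pairs in alphabetical order:
(proc3, proc4): proc3 during proc4 ✓
(proc3, proc6): proc3 during proc6 ✓
(proc5, proc1): proc5 during proc1 ✓
(proc5, proc6): proc5 during proc6 ✓
(proc7, proc4): proc7 during proc4 ✓
(proc8, proc1): proc8 during proc1 ✓
(proc8, proc3): proc8 during proc3 ✓
(proc8, proc4): proc8 during proc4 ✓
(proc8, proc6): proc8 during proc6 ✓
Count: 9.

9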